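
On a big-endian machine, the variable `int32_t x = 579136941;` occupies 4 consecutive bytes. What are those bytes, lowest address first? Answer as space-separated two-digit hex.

579136941 in hexadecimal, padded to 32 bits, is 0x2284EDAD.
Split into bytes (most-significant first): 22 84 ED AD.
In big-endian order the high byte comes first in memory.
So the memory order matches the most-significant-first order: 22 84 ED AD.

22 84 ED AD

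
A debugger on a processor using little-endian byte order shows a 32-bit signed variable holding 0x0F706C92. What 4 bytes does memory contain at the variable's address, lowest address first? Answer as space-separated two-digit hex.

Split into bytes (most-significant first): 0F 70 6C 92.
Little-endian: lowest address holds the least-significant byte.
So at ascending addresses the bytes are 92 6C 70 0F.

92 6C 70 0F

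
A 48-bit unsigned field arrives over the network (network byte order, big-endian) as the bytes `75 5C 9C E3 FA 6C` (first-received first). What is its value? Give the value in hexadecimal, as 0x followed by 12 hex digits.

0x755C9CE3FA6C

Big-endian: lowest address holds the most-significant byte.
The bytes are already most-significant first: 0x755C9CE3FA6C.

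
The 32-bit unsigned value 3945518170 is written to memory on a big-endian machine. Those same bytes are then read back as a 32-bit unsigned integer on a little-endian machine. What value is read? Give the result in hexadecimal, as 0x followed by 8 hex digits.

0x5AD42BEB

3945518170 in 32-bit hexadecimal is 0xEB2BD45A.
Stored big-endian, the bytes at ascending addresses are EB 2B D4 5A.
Read back as little-endian, the first byte is least significant, giving 0x5AD42BEB.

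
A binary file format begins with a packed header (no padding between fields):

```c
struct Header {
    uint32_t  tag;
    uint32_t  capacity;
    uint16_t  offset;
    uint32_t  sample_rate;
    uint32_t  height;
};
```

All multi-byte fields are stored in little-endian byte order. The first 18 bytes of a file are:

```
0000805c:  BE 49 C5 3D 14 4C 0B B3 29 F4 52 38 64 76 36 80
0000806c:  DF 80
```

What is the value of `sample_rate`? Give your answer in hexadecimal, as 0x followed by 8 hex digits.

`sample_rate` follows `tag` (4 B), `capacity` (4 B), `offset` (2 B), so it starts at offset 4 + 4 + 2 = 10 and occupies 4 bytes.
Bytes at offsets 10..13: 52 38 64 76.
In little-endian order the low byte comes first in memory.
Reassemble most-significant byte first: 76 64 38 52 → 0x76643852.

0x76643852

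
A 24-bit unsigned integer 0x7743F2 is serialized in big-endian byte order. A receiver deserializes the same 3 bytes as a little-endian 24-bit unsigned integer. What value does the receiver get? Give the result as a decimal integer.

15876983

Stored big-endian, the bytes at ascending addresses are 77 43 F2.
Read back as little-endian, the first byte is least significant, giving 0xF24377.
0xF24377 = 15876983.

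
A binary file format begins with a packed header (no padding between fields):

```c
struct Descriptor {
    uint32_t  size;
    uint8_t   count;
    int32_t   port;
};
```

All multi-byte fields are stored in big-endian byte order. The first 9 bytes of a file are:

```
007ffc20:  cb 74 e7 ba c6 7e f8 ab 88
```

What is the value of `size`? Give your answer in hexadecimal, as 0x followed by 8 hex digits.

`size` is the first field, at byte offset 0, occupying 4 bytes.
Bytes at offsets 0..3: CB 74 E7 BA.
In big-endian order the high byte comes first in memory.
The bytes are already most-significant first: 0xCB74E7BA.

0xCB74E7BA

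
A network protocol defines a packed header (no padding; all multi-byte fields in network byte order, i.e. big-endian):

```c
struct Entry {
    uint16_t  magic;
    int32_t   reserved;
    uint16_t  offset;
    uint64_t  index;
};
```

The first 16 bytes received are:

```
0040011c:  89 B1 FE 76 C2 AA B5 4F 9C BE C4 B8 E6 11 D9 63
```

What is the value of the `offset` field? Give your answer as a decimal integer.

`offset` follows `magic` (2 B), `reserved` (4 B), so it starts at offset 2 + 4 = 6 and occupies 2 bytes.
Bytes at offsets 6..7: B5 4F.
Big-endian stores the most-significant byte at the lowest address.
The bytes are already most-significant first: 0xB54F.
0xB54F = 46415.

46415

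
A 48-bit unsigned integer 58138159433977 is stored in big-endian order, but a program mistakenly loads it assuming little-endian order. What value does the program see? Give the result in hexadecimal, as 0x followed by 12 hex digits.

58138159433977 in 48-bit hexadecimal is 0x34E0585748F9.
Stored big-endian, the bytes at ascending addresses are 34 E0 58 57 48 F9.
Read back as little-endian, the first byte is least significant, giving 0xF9485758E034.

0xF9485758E034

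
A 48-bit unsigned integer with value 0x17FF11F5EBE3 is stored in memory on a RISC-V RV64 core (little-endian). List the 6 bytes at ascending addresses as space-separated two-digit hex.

E3 EB F5 11 FF 17

Split into bytes (most-significant first): 17 FF 11 F5 EB E3.
Little-endian stores the least-significant byte at the lowest address.
So at ascending addresses the bytes are E3 EB F5 11 FF 17.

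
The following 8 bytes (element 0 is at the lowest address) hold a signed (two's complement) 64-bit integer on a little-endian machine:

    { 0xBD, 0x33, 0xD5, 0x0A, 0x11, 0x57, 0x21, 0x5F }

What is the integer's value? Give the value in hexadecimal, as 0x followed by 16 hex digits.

0x5F2157110AD533BD

Little-endian stores the least-significant byte at the lowest address.
Reassemble most-significant byte first: 5F 21 57 11 0A D5 33 BD → 0x5F2157110AD533BD.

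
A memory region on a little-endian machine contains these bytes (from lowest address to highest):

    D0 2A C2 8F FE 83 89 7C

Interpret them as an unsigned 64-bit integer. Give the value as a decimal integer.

Little-endian stores the least-significant byte at the lowest address.
Reassemble most-significant byte first: 7C 89 83 FE 8F C2 2A D0 → 0x7C8983FE8FC22AD0.
0x7C8983FE8FC22AD0 = 8973848861869222608.

8973848861869222608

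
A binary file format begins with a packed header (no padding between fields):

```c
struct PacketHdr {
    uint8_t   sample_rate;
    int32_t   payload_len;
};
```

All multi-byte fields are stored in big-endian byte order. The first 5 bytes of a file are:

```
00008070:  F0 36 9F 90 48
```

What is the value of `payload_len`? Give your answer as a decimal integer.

`payload_len` follows `sample_rate` (1 byte), so it starts at byte offset 1 and occupies 4 bytes.
Bytes at offsets 1..4: 36 9F 90 48.
In big-endian order the high byte comes first in memory.
The bytes are already most-significant first: 0x369F9048.
0x369F9048 = 916426824.

916426824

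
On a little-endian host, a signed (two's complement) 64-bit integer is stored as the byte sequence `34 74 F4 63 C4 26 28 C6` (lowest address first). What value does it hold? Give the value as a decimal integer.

-4168038830198983628

Little-endian: lowest address holds the least-significant byte.
Reassemble most-significant byte first: C6 28 26 C4 63 F4 74 34 → 0xC62826C463F47434.
Top bit is set, so as a signed 64-bit value this is 0xC62826C463F47434 − 2^64 = -4168038830198983628.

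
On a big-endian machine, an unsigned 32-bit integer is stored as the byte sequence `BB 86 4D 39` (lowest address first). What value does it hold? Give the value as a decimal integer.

3146140985

In big-endian order the high byte comes first in memory.
The bytes are already most-significant first: 0xBB864D39.
0xBB864D39 = 3146140985.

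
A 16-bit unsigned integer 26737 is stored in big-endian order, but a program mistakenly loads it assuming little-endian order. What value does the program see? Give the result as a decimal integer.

29032

26737 in 16-bit hexadecimal is 0x6871.
Stored big-endian, the bytes at ascending addresses are 68 71.
Read back as little-endian, the first byte is least significant, giving 0x7168.
0x7168 = 29032.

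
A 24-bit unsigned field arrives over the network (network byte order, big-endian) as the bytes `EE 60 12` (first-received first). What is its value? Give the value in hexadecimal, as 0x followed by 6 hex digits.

0xEE6012

Big-endian: lowest address holds the most-significant byte.
The bytes are already most-significant first: 0xEE6012.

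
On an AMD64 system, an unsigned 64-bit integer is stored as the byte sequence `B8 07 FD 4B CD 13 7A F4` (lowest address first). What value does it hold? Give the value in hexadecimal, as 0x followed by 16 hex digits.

Little-endian stores the least-significant byte at the lowest address.
Reassemble most-significant byte first: F4 7A 13 CD 4B FD 07 B8 → 0xF47A13CD4BFD07B8.

0xF47A13CD4BFD07B8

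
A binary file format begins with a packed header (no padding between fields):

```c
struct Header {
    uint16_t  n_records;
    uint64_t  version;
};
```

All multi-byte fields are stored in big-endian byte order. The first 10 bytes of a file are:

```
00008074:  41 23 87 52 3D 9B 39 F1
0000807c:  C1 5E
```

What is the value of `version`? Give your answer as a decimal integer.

`version` follows `n_records` (2 bytes), so it starts at byte offset 2 and occupies 8 bytes.
Bytes at offsets 2..9: 87 52 3D 9B 39 F1 C1 5E.
Big-endian: lowest address holds the most-significant byte.
The bytes are already most-significant first: 0x87523D9B39F1C15E.
0x87523D9B39F1C15E = 9750923880111915358.

9750923880111915358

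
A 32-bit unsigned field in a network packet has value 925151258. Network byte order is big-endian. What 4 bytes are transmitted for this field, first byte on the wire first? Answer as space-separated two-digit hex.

37 24 B0 1A

925151258 in hexadecimal, padded to 32 bits, is 0x3724B01A.
Split into bytes (most-significant first): 37 24 B0 1A.
Big-endian stores the most-significant byte at the lowest address.
So the memory order matches the most-significant-first order: 37 24 B0 1A.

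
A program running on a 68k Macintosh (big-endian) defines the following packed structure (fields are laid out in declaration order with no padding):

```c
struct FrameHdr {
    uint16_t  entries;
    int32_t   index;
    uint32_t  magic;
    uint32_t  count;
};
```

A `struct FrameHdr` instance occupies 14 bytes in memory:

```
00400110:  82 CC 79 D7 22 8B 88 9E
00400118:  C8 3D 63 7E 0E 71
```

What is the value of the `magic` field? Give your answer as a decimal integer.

`magic` follows `entries` (2 B), `index` (4 B), so it starts at offset 2 + 4 = 6 and occupies 4 bytes.
Bytes at offsets 6..9: 88 9E C8 3D.
In big-endian order the high byte comes first in memory.
The bytes are already most-significant first: 0x889EC83D.
0x889EC83D = 2292107325.

2292107325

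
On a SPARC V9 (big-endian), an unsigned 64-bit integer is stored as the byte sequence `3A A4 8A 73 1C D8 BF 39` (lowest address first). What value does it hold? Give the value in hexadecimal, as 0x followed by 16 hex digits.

0x3AA48A731CD8BF39

Big-endian stores the most-significant byte at the lowest address.
The bytes are already most-significant first: 0x3AA48A731CD8BF39.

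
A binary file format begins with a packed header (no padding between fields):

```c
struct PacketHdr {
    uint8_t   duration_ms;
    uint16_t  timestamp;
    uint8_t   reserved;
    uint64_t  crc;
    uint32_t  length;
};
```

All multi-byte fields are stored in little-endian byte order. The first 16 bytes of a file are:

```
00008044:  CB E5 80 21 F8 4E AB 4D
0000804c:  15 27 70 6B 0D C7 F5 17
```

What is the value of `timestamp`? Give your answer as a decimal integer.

32997

`timestamp` follows `duration_ms` (1 byte), so it starts at byte offset 1 and occupies 2 bytes.
Bytes at offsets 1..2: E5 80.
In little-endian order the low byte comes first in memory.
Reassemble most-significant byte first: 80 E5 → 0x80E5.
0x80E5 = 32997.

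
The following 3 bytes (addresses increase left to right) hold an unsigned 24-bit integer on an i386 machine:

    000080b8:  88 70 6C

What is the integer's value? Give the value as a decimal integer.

Little-endian: lowest address holds the least-significant byte.
Reassemble most-significant byte first: 6C 70 88 → 0x6C7088.
0x6C7088 = 7106696.

7106696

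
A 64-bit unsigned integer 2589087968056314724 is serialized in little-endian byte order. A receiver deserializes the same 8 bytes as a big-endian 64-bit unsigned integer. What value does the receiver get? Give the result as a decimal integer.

2589087968056314724 in 64-bit hexadecimal is 0x23EE49CA143C0B64.
Stored little-endian, the bytes at ascending addresses are 64 0B 3C 14 CA 49 EE 23.
Read back as big-endian, the last byte is least significant, giving 0x640B3C14CA49EE23.
0x640B3C14CA49EE23 = 7208921688527466019.

7208921688527466019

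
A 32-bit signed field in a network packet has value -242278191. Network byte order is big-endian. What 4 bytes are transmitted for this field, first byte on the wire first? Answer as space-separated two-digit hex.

Two's complement of -242278191 in 32 bits: 242278191 = 0x0E70DF2F; invert → 0xF18F20D0; add 1 → 0xF18F20D1.
Split into bytes (most-significant first): F1 8F 20 D1.
In big-endian order the high byte comes first in memory.
So the memory order matches the most-significant-first order: F1 8F 20 D1.

F1 8F 20 D1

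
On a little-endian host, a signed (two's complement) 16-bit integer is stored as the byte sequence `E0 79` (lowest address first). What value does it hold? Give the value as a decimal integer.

Little-endian stores the least-significant byte at the lowest address.
Reassemble most-significant byte first: 79 E0 → 0x79E0.
0x79E0 = 31200.

31200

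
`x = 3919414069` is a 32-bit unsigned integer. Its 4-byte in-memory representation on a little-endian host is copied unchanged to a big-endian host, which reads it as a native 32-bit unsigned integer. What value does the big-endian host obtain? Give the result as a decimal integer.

3919414069 in 32-bit hexadecimal is 0xE99D8335.
Stored little-endian, the bytes at ascending addresses are 35 83 9D E9.
Read back as big-endian, the last byte is least significant, giving 0x35839DE9.
0x35839DE9 = 897818089.

897818089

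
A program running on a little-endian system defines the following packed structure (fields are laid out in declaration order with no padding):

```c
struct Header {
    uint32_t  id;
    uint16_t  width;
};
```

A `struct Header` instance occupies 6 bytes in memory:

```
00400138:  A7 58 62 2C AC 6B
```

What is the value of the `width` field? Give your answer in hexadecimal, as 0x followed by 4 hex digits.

`width` follows `id` (4 bytes), so it starts at byte offset 4 and occupies 2 bytes.
Bytes at offsets 4..5: AC 6B.
In little-endian order the low byte comes first in memory.
Reassemble most-significant byte first: 6B AC → 0x6BAC.

0x6BAC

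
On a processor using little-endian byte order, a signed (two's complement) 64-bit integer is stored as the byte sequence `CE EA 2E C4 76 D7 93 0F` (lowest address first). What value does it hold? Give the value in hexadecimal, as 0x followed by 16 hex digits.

0x0F93D776C42EEACE

Little-endian: lowest address holds the least-significant byte.
Reassemble most-significant byte first: 0F 93 D7 76 C4 2E EA CE → 0x0F93D776C42EEACE.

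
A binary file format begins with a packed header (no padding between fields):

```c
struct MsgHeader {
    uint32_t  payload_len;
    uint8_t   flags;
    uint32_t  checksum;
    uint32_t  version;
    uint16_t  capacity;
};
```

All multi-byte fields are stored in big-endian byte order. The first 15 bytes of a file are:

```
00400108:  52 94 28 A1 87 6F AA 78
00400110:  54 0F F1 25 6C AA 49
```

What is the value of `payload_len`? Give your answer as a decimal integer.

1385441441

`payload_len` is the first field, at byte offset 0, occupying 4 bytes.
Bytes at offsets 0..3: 52 94 28 A1.
In big-endian order the high byte comes first in memory.
The bytes are already most-significant first: 0x529428A1.
0x529428A1 = 1385441441.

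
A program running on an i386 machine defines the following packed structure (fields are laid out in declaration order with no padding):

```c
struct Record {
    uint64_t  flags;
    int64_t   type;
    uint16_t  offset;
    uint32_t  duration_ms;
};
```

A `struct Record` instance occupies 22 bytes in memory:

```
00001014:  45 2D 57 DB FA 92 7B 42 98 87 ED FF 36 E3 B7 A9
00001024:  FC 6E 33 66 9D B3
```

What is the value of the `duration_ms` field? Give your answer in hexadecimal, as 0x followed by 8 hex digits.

`duration_ms` follows `flags` (8 B), `type` (8 B), `offset` (2 B), so it starts at offset 8 + 8 + 2 = 18 and occupies 4 bytes.
Bytes at offsets 18..21: 33 66 9D B3.
Little-endian stores the least-significant byte at the lowest address.
Reassemble most-significant byte first: B3 9D 66 33 → 0xB39D6633.

0xB39D6633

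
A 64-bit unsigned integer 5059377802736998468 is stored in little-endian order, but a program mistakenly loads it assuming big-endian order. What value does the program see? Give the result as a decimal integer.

5059377802736998468 in 64-bit hexadecimal is 0x4636854E4CA29844.
Stored little-endian, the bytes at ascending addresses are 44 98 A2 4C 4E 85 36 46.
Read back as big-endian, the last byte is least significant, giving 0x4498A24C4E853646.
0x4498A24C4E853646 = 4942879039657686598.

4942879039657686598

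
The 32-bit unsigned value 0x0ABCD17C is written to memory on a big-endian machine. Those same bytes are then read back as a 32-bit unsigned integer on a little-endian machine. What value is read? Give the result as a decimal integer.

Stored big-endian, the bytes at ascending addresses are 0A BC D1 7C.
Read back as little-endian, the first byte is least significant, giving 0x7CD1BC0A.
0x7CD1BC0A = 2094119946.

2094119946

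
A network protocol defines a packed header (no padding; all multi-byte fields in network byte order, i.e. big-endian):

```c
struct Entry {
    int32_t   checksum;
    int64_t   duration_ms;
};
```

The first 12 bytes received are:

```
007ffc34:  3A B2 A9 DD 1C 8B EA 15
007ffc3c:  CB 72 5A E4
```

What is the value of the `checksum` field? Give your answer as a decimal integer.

`checksum` is the first field, at byte offset 0, occupying 4 bytes.
Bytes at offsets 0..3: 3A B2 A9 DD.
Big-endian stores the most-significant byte at the lowest address.
The bytes are already most-significant first: 0x3AB2A9DD.
0x3AB2A9DD = 984787421.

984787421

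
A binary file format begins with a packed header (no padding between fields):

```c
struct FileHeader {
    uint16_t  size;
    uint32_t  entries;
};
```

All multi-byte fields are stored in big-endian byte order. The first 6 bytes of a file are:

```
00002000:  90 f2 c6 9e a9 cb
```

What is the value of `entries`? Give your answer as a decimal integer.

`entries` follows `size` (2 bytes), so it starts at byte offset 2 and occupies 4 bytes.
Bytes at offsets 2..5: C6 9E A9 CB.
Big-endian stores the most-significant byte at the lowest address.
The bytes are already most-significant first: 0xC69EA9CB.
0xC69EA9CB = 3332286923.

3332286923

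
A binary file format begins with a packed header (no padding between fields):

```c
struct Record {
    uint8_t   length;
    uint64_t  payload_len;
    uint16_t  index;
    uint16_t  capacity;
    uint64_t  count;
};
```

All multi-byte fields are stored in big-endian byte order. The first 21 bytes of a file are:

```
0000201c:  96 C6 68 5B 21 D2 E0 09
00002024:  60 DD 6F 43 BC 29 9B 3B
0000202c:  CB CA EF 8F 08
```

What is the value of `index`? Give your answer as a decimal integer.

56687

`index` follows `length` (1 B), `payload_len` (8 B), so it starts at offset 1 + 8 = 9 and occupies 2 bytes.
Bytes at offsets 9..10: DD 6F.
Big-endian: lowest address holds the most-significant byte.
The bytes are already most-significant first: 0xDD6F.
0xDD6F = 56687.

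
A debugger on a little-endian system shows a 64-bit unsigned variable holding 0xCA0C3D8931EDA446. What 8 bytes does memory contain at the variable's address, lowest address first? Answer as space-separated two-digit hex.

Split into bytes (most-significant first): CA 0C 3D 89 31 ED A4 46.
Little-endian stores the least-significant byte at the lowest address.
So at ascending addresses the bytes are 46 A4 ED 31 89 3D 0C CA.

46 A4 ED 31 89 3D 0C CA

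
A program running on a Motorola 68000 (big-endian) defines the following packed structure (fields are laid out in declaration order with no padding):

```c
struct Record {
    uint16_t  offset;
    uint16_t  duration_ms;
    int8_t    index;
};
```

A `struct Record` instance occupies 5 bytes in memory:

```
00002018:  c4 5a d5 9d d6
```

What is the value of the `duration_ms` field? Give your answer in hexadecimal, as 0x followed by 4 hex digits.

`duration_ms` follows `offset` (2 bytes), so it starts at byte offset 2 and occupies 2 bytes.
Bytes at offsets 2..3: D5 9D.
Big-endian: lowest address holds the most-significant byte.
The bytes are already most-significant first: 0xD59D.

0xD59D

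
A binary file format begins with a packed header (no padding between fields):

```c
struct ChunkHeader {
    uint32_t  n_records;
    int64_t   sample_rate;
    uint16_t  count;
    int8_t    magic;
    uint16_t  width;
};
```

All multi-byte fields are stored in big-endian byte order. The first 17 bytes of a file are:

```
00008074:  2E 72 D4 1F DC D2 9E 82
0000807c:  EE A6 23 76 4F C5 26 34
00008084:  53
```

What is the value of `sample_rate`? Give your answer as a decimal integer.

-2534789355069365386

`sample_rate` follows `n_records` (4 bytes), so it starts at byte offset 4 and occupies 8 bytes.
Bytes at offsets 4..11: DC D2 9E 82 EE A6 23 76.
Big-endian stores the most-significant byte at the lowest address.
The bytes are already most-significant first: 0xDCD29E82EEA62376.
Top bit is set, so as a signed 64-bit value this is 0xDCD29E82EEA62376 − 2^64 = -2534789355069365386.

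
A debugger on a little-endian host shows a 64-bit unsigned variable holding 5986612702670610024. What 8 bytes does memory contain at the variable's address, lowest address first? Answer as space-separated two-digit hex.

5986612702670610024 in hexadecimal, padded to 64 bits, is 0x5314B888DE85DE68.
Split into bytes (most-significant first): 53 14 B8 88 DE 85 DE 68.
Little-endian stores the least-significant byte at the lowest address.
So at ascending addresses the bytes are 68 DE 85 DE 88 B8 14 53.

68 DE 85 DE 88 B8 14 53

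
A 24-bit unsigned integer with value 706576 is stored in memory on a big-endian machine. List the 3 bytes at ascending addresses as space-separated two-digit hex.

0A C8 10

706576 in hexadecimal, padded to 24 bits, is 0x0AC810.
Split into bytes (most-significant first): 0A C8 10.
Big-endian: lowest address holds the most-significant byte.
So the memory order matches the most-significant-first order: 0A C8 10.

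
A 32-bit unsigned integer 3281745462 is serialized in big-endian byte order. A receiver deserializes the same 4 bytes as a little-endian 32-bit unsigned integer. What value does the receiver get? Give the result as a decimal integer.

913742787

3281745462 in 32-bit hexadecimal is 0xC39B7636.
Stored big-endian, the bytes at ascending addresses are C3 9B 76 36.
Read back as little-endian, the first byte is least significant, giving 0x36769BC3.
0x36769BC3 = 913742787.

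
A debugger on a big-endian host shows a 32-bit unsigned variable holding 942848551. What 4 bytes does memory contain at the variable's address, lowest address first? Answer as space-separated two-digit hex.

38 32 BA 27

942848551 in hexadecimal, padded to 32 bits, is 0x3832BA27.
Split into bytes (most-significant first): 38 32 BA 27.
Big-endian stores the most-significant byte at the lowest address.
So the memory order matches the most-significant-first order: 38 32 BA 27.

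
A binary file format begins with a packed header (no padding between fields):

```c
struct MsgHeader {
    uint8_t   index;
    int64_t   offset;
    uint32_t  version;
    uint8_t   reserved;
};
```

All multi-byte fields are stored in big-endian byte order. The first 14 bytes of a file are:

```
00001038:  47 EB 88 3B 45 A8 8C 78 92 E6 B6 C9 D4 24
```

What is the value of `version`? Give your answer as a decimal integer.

3870738900

`version` follows `index` (1 B), `offset` (8 B), so it starts at offset 1 + 8 = 9 and occupies 4 bytes.
Bytes at offsets 9..12: E6 B6 C9 D4.
In big-endian order the high byte comes first in memory.
The bytes are already most-significant first: 0xE6B6C9D4.
0xE6B6C9D4 = 3870738900.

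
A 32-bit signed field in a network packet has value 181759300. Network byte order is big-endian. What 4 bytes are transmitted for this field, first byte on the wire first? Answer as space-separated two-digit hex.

0A D5 6D 44

181759300 in hexadecimal, padded to 32 bits, is 0x0AD56D44.
Split into bytes (most-significant first): 0A D5 6D 44.
In big-endian order the high byte comes first in memory.
So the memory order matches the most-significant-first order: 0A D5 6D 44.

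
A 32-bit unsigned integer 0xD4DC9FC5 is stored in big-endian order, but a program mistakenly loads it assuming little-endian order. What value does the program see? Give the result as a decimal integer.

3315588308

Stored big-endian, the bytes at ascending addresses are D4 DC 9F C5.
Read back as little-endian, the first byte is least significant, giving 0xC59FDCD4.
0xC59FDCD4 = 3315588308.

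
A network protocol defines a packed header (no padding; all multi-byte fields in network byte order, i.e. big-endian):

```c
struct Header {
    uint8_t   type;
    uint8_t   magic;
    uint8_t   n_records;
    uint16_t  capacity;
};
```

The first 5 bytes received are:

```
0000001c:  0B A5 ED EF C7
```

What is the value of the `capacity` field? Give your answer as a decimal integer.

`capacity` follows `type` (1 B), `magic` (1 B), `n_records` (1 B), so it starts at offset 1 + 1 + 1 = 3 and occupies 2 bytes.
Bytes at offsets 3..4: EF C7.
Big-endian stores the most-significant byte at the lowest address.
The bytes are already most-significant first: 0xEFC7.
0xEFC7 = 61383.

61383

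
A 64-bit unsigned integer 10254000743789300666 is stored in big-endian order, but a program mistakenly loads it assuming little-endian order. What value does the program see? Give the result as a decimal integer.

13405851821592235406

10254000743789300666 in 64-bit hexadecimal is 0x8E4D875934270BBA.
Stored big-endian, the bytes at ascending addresses are 8E 4D 87 59 34 27 0B BA.
Read back as little-endian, the first byte is least significant, giving 0xBA0B273459874D8E.
0xBA0B273459874D8E = 13405851821592235406.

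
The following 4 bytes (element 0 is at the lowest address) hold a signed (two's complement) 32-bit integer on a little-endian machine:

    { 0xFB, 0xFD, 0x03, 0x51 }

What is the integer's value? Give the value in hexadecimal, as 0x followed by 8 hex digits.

Little-endian: lowest address holds the least-significant byte.
Reassemble most-significant byte first: 51 03 FD FB → 0x5103FDFB.

0x5103FDFB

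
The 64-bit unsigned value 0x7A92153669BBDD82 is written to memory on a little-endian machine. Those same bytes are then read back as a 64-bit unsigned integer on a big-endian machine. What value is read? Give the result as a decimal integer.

9429899255337030266

Stored little-endian, the bytes at ascending addresses are 82 DD BB 69 36 15 92 7A.
Read back as big-endian, the last byte is least significant, giving 0x82DDBB693615927A.
0x82DDBB693615927A = 9429899255337030266.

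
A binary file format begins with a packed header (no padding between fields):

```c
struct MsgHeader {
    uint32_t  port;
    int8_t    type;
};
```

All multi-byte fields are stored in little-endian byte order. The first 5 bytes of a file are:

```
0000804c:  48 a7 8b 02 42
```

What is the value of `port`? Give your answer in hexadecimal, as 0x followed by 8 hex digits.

`port` is the first field, at byte offset 0, occupying 4 bytes.
Bytes at offsets 0..3: 48 A7 8B 02.
Little-endian: lowest address holds the least-significant byte.
Reassemble most-significant byte first: 02 8B A7 48 → 0x028BA748.

0x028BA748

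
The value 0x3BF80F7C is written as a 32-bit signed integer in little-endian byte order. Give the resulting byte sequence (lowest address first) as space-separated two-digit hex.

Split into bytes (most-significant first): 3B F8 0F 7C.
In little-endian order the low byte comes first in memory.
So at ascending addresses the bytes are 7C 0F F8 3B.

7C 0F F8 3B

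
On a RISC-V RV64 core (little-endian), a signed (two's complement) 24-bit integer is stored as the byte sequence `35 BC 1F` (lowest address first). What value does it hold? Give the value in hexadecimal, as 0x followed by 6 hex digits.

0x1FBC35

Little-endian stores the least-significant byte at the lowest address.
Reassemble most-significant byte first: 1F BC 35 → 0x1FBC35.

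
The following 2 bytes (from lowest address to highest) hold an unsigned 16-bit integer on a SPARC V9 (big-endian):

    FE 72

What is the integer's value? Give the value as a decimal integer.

Big-endian stores the most-significant byte at the lowest address.
The bytes are already most-significant first: 0xFE72.
0xFE72 = 65138.

65138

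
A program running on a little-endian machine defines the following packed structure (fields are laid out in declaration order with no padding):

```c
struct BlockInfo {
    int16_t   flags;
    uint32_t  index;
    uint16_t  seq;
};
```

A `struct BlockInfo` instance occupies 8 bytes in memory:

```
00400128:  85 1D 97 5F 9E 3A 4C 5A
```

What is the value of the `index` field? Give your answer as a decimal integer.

983457687

`index` follows `flags` (2 bytes), so it starts at byte offset 2 and occupies 4 bytes.
Bytes at offsets 2..5: 97 5F 9E 3A.
Little-endian: lowest address holds the least-significant byte.
Reassemble most-significant byte first: 3A 9E 5F 97 → 0x3A9E5F97.
0x3A9E5F97 = 983457687.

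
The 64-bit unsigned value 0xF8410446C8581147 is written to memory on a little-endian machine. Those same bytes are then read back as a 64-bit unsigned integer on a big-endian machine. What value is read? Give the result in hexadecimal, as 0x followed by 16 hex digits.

0x471158C8460441F8

Stored little-endian, the bytes at ascending addresses are 47 11 58 C8 46 04 41 F8.
Read back as big-endian, the last byte is least significant, giving 0x471158C8460441F8.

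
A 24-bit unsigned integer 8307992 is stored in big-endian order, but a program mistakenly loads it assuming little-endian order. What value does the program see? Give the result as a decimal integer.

1623422

8307992 in 24-bit hexadecimal is 0x7EC518.
Stored big-endian, the bytes at ascending addresses are 7E C5 18.
Read back as little-endian, the first byte is least significant, giving 0x18C57E.
0x18C57E = 1623422.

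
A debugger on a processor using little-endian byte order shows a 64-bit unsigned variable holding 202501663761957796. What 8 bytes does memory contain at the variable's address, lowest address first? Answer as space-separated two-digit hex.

202501663761957796 in hexadecimal, padded to 64 bits, is 0x02CF6E30B6F503A4.
Split into bytes (most-significant first): 02 CF 6E 30 B6 F5 03 A4.
In little-endian order the low byte comes first in memory.
So at ascending addresses the bytes are A4 03 F5 B6 30 6E CF 02.

A4 03 F5 B6 30 6E CF 02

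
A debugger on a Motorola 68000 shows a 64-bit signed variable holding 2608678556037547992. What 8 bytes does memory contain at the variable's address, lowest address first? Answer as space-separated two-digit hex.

2608678556037547992 in hexadecimal, padded to 64 bits, is 0x2433E35349CC07D8.
Split into bytes (most-significant first): 24 33 E3 53 49 CC 07 D8.
Big-endian stores the most-significant byte at the lowest address.
So the memory order matches the most-significant-first order: 24 33 E3 53 49 CC 07 D8.

24 33 E3 53 49 CC 07 D8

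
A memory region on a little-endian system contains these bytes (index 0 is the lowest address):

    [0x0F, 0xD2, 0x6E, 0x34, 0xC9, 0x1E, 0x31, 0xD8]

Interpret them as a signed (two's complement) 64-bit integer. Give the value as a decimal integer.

-2868477638141357553

Little-endian stores the least-significant byte at the lowest address.
Reassemble most-significant byte first: D8 31 1E C9 34 6E D2 0F → 0xD8311EC9346ED20F.
Top bit is set, so as a signed 64-bit value this is 0xD8311EC9346ED20F − 2^64 = -2868477638141357553.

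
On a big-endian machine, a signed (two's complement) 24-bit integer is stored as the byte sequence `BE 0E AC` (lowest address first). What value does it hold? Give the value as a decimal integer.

-4321620

Big-endian: lowest address holds the most-significant byte.
The bytes are already most-significant first: 0xBE0EAC.
Top bit is set, so as a signed 24-bit value this is 0xBE0EAC − 2^24 = -4321620.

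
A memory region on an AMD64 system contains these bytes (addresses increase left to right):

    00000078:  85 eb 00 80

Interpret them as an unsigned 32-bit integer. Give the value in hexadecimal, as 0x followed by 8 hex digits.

Little-endian: lowest address holds the least-significant byte.
Reassemble most-significant byte first: 80 00 EB 85 → 0x8000EB85.

0x8000EB85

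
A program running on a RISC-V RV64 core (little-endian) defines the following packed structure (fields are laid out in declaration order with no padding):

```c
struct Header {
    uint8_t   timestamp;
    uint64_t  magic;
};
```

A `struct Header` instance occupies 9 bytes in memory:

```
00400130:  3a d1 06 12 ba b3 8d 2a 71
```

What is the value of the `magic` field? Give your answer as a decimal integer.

`magic` follows `timestamp` (1 byte), so it starts at byte offset 1 and occupies 8 bytes.
Bytes at offsets 1..8: D1 06 12 BA B3 8D 2A 71.
Little-endian stores the least-significant byte at the lowest address.
Reassemble most-significant byte first: 71 2A 8D B3 BA 12 06 D1 → 0x712A8DB3BA1206D1.
0x712A8DB3BA1206D1 = 8154485878368110289.

8154485878368110289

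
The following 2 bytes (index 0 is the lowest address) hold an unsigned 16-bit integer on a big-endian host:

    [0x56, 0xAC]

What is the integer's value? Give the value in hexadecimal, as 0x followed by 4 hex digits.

0x56AC

In big-endian order the high byte comes first in memory.
The bytes are already most-significant first: 0x56AC.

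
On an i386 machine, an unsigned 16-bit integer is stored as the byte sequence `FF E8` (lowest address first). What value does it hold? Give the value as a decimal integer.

Little-endian stores the least-significant byte at the lowest address.
Reassemble most-significant byte first: E8 FF → 0xE8FF.
0xE8FF = 59647.

59647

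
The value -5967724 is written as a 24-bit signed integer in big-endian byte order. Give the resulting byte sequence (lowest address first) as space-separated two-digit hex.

Two's complement of -5967724 in 24 bits: 5967724 = 0x5B0F6C; invert → 0xA4F093; add 1 → 0xA4F094.
Split into bytes (most-significant first): A4 F0 94.
Big-endian stores the most-significant byte at the lowest address.
So the memory order matches the most-significant-first order: A4 F0 94.

A4 F0 94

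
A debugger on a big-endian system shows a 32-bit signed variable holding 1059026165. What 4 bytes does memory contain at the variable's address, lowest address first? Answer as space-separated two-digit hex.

3F 1F 74 F5

1059026165 in hexadecimal, padded to 32 bits, is 0x3F1F74F5.
Split into bytes (most-significant first): 3F 1F 74 F5.
In big-endian order the high byte comes first in memory.
So the memory order matches the most-significant-first order: 3F 1F 74 F5.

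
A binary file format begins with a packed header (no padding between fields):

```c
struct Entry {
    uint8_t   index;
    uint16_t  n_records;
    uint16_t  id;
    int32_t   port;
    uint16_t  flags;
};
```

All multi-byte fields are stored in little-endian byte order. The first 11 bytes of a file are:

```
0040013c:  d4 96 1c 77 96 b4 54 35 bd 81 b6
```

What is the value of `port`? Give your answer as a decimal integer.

`port` follows `index` (1 B), `n_records` (2 B), `id` (2 B), so it starts at offset 1 + 2 + 2 = 5 and occupies 4 bytes.
Bytes at offsets 5..8: B4 54 35 BD.
Little-endian stores the least-significant byte at the lowest address.
Reassemble most-significant byte first: BD 35 54 B4 → 0xBD3554B4.
Top bit is set, so as a signed 32-bit value this is 0xBD3554B4 − 2^32 = -1120578380.

-1120578380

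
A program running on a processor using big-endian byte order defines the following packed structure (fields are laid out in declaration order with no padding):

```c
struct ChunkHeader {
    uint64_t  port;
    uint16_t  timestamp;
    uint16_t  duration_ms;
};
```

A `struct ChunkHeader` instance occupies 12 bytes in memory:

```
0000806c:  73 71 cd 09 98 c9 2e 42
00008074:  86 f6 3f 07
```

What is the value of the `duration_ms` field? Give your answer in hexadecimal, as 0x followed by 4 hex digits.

`duration_ms` follows `port` (8 B), `timestamp` (2 B), so it starts at offset 8 + 2 = 10 and occupies 2 bytes.
Bytes at offsets 10..11: 3F 07.
Big-endian stores the most-significant byte at the lowest address.
The bytes are already most-significant first: 0x3F07.

0x3F07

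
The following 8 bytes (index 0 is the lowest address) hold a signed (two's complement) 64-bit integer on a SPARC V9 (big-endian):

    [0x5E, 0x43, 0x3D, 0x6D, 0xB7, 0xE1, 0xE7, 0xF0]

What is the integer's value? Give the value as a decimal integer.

6792340204450605040

In big-endian order the high byte comes first in memory.
The bytes are already most-significant first: 0x5E433D6DB7E1E7F0.
0x5E433D6DB7E1E7F0 = 6792340204450605040.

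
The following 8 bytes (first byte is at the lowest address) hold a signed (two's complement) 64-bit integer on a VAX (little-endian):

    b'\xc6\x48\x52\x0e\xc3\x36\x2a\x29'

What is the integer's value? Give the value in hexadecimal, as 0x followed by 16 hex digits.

0x292A36C30E5248C6

Little-endian stores the least-significant byte at the lowest address.
Reassemble most-significant byte first: 29 2A 36 C3 0E 52 48 C6 → 0x292A36C30E5248C6.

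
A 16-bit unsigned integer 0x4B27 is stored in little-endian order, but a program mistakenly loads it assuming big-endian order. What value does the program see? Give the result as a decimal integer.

Stored little-endian, the bytes at ascending addresses are 27 4B.
Read back as big-endian, the last byte is least significant, giving 0x274B.
0x274B = 10059.

10059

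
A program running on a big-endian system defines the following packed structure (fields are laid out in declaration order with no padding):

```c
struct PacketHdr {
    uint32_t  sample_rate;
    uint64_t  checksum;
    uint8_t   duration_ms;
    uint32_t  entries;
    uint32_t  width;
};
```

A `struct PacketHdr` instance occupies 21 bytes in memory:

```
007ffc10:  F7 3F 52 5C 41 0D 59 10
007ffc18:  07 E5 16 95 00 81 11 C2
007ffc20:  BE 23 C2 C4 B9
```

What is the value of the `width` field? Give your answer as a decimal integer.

599966905

`width` follows `sample_rate` (4 B), `checksum` (8 B), `duration_ms` (1 B), `entries` (4 B), so it starts at offset 4 + 8 + 1 + 4 = 17 and occupies 4 bytes.
Bytes at offsets 17..20: 23 C2 C4 B9.
Big-endian stores the most-significant byte at the lowest address.
The bytes are already most-significant first: 0x23C2C4B9.
0x23C2C4B9 = 599966905.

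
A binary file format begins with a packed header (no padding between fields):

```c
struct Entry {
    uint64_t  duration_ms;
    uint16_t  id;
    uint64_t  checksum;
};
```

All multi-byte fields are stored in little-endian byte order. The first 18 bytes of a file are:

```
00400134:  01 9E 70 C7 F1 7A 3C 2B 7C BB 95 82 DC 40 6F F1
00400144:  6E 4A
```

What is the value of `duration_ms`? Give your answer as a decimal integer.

`duration_ms` is the first field, at byte offset 0, occupying 8 bytes.
Bytes at offsets 0..7: 01 9E 70 C7 F1 7A 3C 2B.
In little-endian order the low byte comes first in memory.
Reassemble most-significant byte first: 2B 3C 7A F1 C7 70 9E 01 → 0x2B3C7AF1C7709E01.
0x2B3C7AF1C7709E01 = 3115500221085294081.

3115500221085294081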